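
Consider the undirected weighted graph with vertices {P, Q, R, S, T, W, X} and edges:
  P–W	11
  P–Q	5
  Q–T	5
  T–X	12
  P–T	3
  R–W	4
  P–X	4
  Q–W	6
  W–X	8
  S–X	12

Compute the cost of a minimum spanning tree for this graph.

Grow the tree from T using Prim:
Step 1: cheapest edge leaving the tree is P–T (3); add P.
Step 2: cheapest edge leaving the tree is P–X (4); add X.
Step 3: cheapest edge leaving the tree is P–Q (5); add Q.
Step 4: cheapest edge leaving the tree is Q–W (6); add W.
Step 5: cheapest edge leaving the tree is R–W (4); add R.
Step 6: cheapest edge leaving the tree is S–X (12); add S.
MST edges: P–T, P–X, P–Q, Q–W, R–W, S–X; total weight 3+4+5+6+4+12 = 34.

34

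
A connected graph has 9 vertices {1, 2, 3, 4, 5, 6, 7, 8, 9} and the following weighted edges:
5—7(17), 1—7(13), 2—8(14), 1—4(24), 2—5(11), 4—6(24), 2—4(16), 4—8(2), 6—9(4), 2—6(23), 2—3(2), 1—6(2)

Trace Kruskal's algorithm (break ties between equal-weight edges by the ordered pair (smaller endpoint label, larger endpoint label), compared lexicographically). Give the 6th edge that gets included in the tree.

1-7

Sort edges by weight, then run Kruskal:
1—6 (2): add — endpoints in different components.
2—3 (2): add — endpoints in different components.
4—8 (2): add — endpoints in different components.
6—9 (4): add — endpoints in different components.
2—5 (11): add — endpoints in different components.
1—7 (13): add — endpoints in different components.
2—8 (14): add — endpoints in different components.
2—4 (16): skip — 2 and 4 already connected.
5—7 (17): add — endpoints in different components.
The 6th edge added is 1—7.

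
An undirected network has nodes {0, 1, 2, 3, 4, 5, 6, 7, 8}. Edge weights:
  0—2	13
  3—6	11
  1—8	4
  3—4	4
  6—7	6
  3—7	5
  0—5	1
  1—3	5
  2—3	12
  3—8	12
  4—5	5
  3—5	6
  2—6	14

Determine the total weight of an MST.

42

Kruskal: consider edges lightest-first.
0—5 (1): add — endpoints in different components.
1—8 (4): add — endpoints in different components.
3—4 (4): add — endpoints in different components.
1—3 (5): add — endpoints in different components.
3—7 (5): add — endpoints in different components.
4—5 (5): add — endpoints in different components.
3—5 (6): skip — 3 and 5 already connected.
6—7 (6): add — endpoints in different components.
3—6 (11): skip — 3 and 6 already connected.
2—3 (12): add — endpoints in different components.
MST edges: 0—5, 1—8, 3—4, 1—3, 3—7, 4—5, 6—7, 2—3; total weight 1+4+4+5+5+5+6+12 = 42.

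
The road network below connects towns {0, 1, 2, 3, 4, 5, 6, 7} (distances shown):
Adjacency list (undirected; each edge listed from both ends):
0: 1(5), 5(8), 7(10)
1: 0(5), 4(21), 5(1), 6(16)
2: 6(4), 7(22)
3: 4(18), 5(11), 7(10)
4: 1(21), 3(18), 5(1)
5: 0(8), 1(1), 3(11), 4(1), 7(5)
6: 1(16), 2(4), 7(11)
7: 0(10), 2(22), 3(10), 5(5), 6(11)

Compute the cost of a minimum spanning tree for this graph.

37

Sort edges by weight, then run Kruskal:
1 5 (1): add — endpoints in different components.
4 5 (1): add — endpoints in different components.
2 6 (4): add — endpoints in different components.
0 1 (5): add — endpoints in different components.
5 7 (5): add — endpoints in different components.
0 5 (8): skip — 0 and 5 already connected.
0 7 (10): skip — 0 and 7 already connected.
3 7 (10): add — endpoints in different components.
3 5 (11): skip — 3 and 5 already connected.
6 7 (11): add — endpoints in different components.
MST edges: 1 5, 4 5, 2 6, 0 1, 5 7, 3 7, 6 7; total weight 1+1+4+5+5+10+11 = 37.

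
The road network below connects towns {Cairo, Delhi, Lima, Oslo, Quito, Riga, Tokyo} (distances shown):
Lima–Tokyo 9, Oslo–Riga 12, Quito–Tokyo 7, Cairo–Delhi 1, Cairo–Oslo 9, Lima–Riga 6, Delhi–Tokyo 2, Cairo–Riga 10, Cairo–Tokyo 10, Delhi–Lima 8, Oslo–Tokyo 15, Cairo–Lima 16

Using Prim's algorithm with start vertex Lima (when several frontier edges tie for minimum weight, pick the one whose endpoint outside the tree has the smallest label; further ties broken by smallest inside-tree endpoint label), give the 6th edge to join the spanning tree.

Prim, starting at Lima.
Step 1: cheapest edge leaving the tree is Lima–Riga (6); add Riga.
Step 2: cheapest edge leaving the tree is Delhi–Lima (8); add Delhi.
Step 3: cheapest edge leaving the tree is Cairo–Delhi (1); add Cairo.
Step 4: cheapest edge leaving the tree is Delhi–Tokyo (2); add Tokyo.
Step 5: cheapest edge leaving the tree is Quito–Tokyo (7); add Quito.
Step 6: cheapest edge leaving the tree is Cairo–Oslo (9); add Oslo.
The 6th edge added is Cairo–Oslo.

Cairo-Oslo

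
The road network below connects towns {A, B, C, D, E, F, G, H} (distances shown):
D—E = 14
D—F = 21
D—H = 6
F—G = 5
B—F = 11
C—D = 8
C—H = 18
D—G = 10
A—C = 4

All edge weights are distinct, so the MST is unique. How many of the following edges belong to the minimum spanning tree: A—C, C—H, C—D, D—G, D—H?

Sort edges by weight, then run Kruskal:
A—C (4): add — endpoints in different components.
F—G (5): add — endpoints in different components.
D—H (6): add — endpoints in different components.
C—D (8): add — endpoints in different components.
D—G (10): add — endpoints in different components.
B—F (11): add — endpoints in different components.
D—E (14): add — endpoints in different components.
MST edge set: {A—C, F—G, D—H, C—D, D—G, B—F, D—E}.
Of the listed edges, {A—C, C—D, D—G, D—H} are in the MST → 4.

4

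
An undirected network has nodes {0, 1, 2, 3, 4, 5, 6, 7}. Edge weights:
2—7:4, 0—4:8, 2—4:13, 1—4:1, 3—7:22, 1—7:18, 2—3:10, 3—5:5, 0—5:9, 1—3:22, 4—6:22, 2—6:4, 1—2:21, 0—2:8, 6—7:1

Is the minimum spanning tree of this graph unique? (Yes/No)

No

Sort edges by weight, then run Kruskal:
1—4 (1): add — endpoints in different components.
6—7 (1): add — endpoints in different components.
2—6 (4): add — endpoints in different components.
2—7 (4): skip — 2 and 7 already connected.
3—5 (5): add — endpoints in different components.
0—2 (8): add — endpoints in different components.
0—4 (8): add — endpoints in different components.
0—5 (9): add — endpoints in different components.
Non-tree edge 2—7 has weight 4, equal to the heaviest edge on its tree cycle — swapping gives another MST of the same weight. Not unique.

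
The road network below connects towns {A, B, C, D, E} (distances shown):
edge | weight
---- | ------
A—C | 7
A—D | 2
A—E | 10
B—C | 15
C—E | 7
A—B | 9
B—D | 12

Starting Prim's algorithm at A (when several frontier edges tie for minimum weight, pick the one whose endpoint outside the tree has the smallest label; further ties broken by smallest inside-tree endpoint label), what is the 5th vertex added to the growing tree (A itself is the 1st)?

B

Prim's algorithm from A:
Step 1: cheapest edge leaving the tree is A—D (2); add D.
Step 2: cheapest edge leaving the tree is A—C (7); add C.
Step 3: cheapest edge leaving the tree is C—E (7); add E.
Step 4: cheapest edge leaving the tree is A—B (9); add B.
Vertex order: A, D, C, E, B. The 5th vertex is B.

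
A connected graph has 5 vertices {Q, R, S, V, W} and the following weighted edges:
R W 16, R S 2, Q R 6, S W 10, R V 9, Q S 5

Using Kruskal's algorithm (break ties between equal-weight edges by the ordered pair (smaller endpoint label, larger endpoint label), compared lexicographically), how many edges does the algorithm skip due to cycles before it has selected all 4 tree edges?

1

Kruskal's algorithm — process edges by increasing weight (ties by edge label):
R S (2): add — endpoints in different components.
Q S (5): add — endpoints in different components.
Q R (6): skip — Q and R already connected.
R V (9): add — endpoints in different components.
S W (10): add — endpoints in different components.
Edges rejected before the tree was complete: 1.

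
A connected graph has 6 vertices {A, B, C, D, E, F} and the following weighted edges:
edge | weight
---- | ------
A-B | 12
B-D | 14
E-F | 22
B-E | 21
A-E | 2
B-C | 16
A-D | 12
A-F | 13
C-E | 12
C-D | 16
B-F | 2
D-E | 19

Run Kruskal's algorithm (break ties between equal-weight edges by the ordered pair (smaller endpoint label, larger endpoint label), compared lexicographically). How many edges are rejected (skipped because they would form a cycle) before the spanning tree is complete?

Kruskal: consider edges lightest-first.
A-E (2): add. Components now {A,E} {B} {C} {D} {F}
B-F (2): add. Components now {A,E} {B,F} {C} {D}
A-B (12): add. Components now {A,B,E,F} {C} {D}
A-D (12): add. Components now {A,B,D,E,F} {C}
C-E (12): add. Components now {A,B,C,D,E,F}
Edges rejected before the tree was complete: 0.

0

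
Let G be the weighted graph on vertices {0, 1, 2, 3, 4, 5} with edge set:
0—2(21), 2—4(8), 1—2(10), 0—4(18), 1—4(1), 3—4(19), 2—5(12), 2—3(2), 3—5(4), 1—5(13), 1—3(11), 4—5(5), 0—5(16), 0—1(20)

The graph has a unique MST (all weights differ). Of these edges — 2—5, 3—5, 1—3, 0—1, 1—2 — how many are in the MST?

1

Sort edges by weight, then run Kruskal:
1—4 (1): add. Components now {0} {1,4} {2} {3} {5}
2—3 (2): add. Components now {0} {1,4} {2,3} {5}
3—5 (4): add. Components now {0} {1,4} {2,3,5}
4—5 (5): add. Components now {0} {1,2,3,4,5}
2—4 (8): skip — 2 and 4 already connected.
1—2 (10): skip — 1 and 2 already connected.
1—3 (11): skip — 1 and 3 already connected.
2—5 (12): skip — 2 and 5 already connected.
1—5 (13): skip — 1 and 5 already connected.
0—5 (16): add. Components now {0,1,2,3,4,5}
MST edge set: {1—4, 2—3, 3—5, 4—5, 0—5}.
Of the listed edges, {3—5} are in the MST → 1.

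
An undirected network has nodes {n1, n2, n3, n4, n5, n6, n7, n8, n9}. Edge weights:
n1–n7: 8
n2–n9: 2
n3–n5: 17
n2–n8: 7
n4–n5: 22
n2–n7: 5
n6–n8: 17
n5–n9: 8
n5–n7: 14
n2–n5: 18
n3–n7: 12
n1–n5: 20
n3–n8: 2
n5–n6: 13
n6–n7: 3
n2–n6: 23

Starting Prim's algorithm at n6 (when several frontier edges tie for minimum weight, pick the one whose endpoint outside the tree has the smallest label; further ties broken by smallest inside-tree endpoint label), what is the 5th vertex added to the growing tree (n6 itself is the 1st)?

n8

Grow the tree from n6 using Prim:
Step 1: cheapest edge leaving the tree is n6–n7 (3); add n7.
Step 2: cheapest edge leaving the tree is n2–n7 (5); add n2.
Step 3: cheapest edge leaving the tree is n2–n9 (2); add n9.
Step 4: cheapest edge leaving the tree is n2–n8 (7); add n8.
Step 5: cheapest edge leaving the tree is n3–n8 (2); add n3.
Step 6: cheapest edge leaving the tree is n1–n7 (8); add n1.
Step 7: cheapest edge leaving the tree is n5–n9 (8); add n5.
Step 8: cheapest edge leaving the tree is n4–n5 (22); add n4.
Vertex order: n6, n7, n2, n9, n8, n3, n1, n5, n4. The 5th vertex is n8.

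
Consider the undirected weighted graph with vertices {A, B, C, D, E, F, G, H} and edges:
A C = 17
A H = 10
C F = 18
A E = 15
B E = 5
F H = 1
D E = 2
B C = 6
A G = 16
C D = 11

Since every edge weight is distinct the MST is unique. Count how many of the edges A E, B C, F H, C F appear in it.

3

Kruskal: consider edges lightest-first.
F H (1): add — endpoints in different components.
D E (2): add — endpoints in different components.
B E (5): add — endpoints in different components.
B C (6): add — endpoints in different components.
A H (10): add — endpoints in different components.
C D (11): skip — C and D already connected.
A E (15): add — endpoints in different components.
A G (16): add — endpoints in different components.
MST edge set: {F H, D E, B E, B C, A H, A E, A G}.
Of the listed edges, {A E, B C, F H} are in the MST → 3.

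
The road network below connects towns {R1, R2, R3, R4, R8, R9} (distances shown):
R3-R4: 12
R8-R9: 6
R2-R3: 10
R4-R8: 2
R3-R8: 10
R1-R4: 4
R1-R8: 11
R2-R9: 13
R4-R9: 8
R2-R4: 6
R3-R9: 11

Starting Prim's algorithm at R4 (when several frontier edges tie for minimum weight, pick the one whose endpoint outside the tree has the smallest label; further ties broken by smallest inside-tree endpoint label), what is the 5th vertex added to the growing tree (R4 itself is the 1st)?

R9

Prim, starting at R4.
Step 1: frontier [R4-R8 2, R1-R4 4, R2-R4 6, R4-R9 8, R3-R4 12] → take R4-R8 (2); add R8.
Step 2: frontier [R1-R4 4, R2-R4 6, R4-R9 8, R3-R4 12, R8-R9 6, R3-R8 10, R1-R8 11] → take R1-R4 (4); add R1.
Step 3: frontier [R2-R4 6, R4-R9 8, R3-R4 12, R8-R9 6, R3-R8 10] → take R2-R4 (6); add R2.
Step 4: frontier [R2-R3 10, R2-R9 13, R4-R9 8, R3-R4 12, R8-R9 6, R3-R8 10] → take R8-R9 (6); add R9.
Step 5: frontier [R2-R3 10, R3-R4 12, R3-R8 10, R3-R9 11] → take R2-R3 (10); add R3.
Vertex order: R4, R8, R1, R2, R9, R3. The 5th vertex is R9.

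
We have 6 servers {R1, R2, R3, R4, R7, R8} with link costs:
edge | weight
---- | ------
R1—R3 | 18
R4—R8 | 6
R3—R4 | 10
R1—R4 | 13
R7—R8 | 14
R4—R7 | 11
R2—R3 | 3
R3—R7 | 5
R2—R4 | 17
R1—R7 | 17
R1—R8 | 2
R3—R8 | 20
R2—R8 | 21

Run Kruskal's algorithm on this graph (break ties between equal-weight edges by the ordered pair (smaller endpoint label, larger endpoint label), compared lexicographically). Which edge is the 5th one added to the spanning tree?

R3-R4

Sort edges by weight, then run Kruskal:
R1—R8 (2): add — endpoints in different components.
R2—R3 (3): add — endpoints in different components.
R3—R7 (5): add — endpoints in different components.
R4—R8 (6): add — endpoints in different components.
R3—R4 (10): add — endpoints in different components.
The 5th edge added is R3—R4.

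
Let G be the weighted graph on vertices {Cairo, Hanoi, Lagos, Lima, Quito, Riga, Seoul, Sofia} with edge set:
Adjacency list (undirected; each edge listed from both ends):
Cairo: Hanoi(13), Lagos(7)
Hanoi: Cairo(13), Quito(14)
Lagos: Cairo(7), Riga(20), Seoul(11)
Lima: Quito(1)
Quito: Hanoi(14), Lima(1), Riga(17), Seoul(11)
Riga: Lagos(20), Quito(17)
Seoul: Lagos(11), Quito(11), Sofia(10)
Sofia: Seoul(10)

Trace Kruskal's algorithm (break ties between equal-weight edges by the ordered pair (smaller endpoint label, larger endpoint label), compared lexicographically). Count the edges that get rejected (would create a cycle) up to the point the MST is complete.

Kruskal: consider edges lightest-first.
Lima-Quito (1): add — endpoints in different components.
Cairo-Lagos (7): add — endpoints in different components.
Seoul-Sofia (10): add — endpoints in different components.
Lagos-Seoul (11): add — endpoints in different components.
Quito-Seoul (11): add — endpoints in different components.
Cairo-Hanoi (13): add — endpoints in different components.
Hanoi-Quito (14): skip — Hanoi and Quito already connected.
Quito-Riga (17): add — endpoints in different components.
Edges rejected before the tree was complete: 1.

1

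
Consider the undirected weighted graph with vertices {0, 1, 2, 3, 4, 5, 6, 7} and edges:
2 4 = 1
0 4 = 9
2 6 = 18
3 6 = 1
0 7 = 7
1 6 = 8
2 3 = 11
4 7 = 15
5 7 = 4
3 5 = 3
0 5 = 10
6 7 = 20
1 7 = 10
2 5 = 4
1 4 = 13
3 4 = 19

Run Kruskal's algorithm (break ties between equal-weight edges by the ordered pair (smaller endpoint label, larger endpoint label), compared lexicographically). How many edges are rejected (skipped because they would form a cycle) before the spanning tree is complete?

Kruskal's algorithm — process edges by increasing weight (ties by edge label):
2 4 (1): add — endpoints in different components.
3 6 (1): add — endpoints in different components.
3 5 (3): add — endpoints in different components.
2 5 (4): add — endpoints in different components.
5 7 (4): add — endpoints in different components.
0 7 (7): add — endpoints in different components.
1 6 (8): add — endpoints in different components.
Edges rejected before the tree was complete: 0.

0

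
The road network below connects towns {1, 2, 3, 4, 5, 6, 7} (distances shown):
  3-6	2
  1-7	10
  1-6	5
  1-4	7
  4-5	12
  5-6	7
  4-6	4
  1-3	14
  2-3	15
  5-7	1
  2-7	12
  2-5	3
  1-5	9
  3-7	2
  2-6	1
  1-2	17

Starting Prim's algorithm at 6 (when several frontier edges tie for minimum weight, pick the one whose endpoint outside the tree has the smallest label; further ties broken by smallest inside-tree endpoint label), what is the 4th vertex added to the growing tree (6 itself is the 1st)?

7

Grow the tree from 6 using Prim:
Step 1: cheapest edge leaving the tree is 2-6 (1); add 2.
Step 2: cheapest edge leaving the tree is 3-6 (2); add 3.
Step 3: cheapest edge leaving the tree is 3-7 (2); add 7.
Step 4: cheapest edge leaving the tree is 5-7 (1); add 5.
Step 5: cheapest edge leaving the tree is 4-6 (4); add 4.
Step 6: cheapest edge leaving the tree is 1-6 (5); add 1.
Vertex order: 6, 2, 3, 7, 5, 4, 1. The 4th vertex is 7.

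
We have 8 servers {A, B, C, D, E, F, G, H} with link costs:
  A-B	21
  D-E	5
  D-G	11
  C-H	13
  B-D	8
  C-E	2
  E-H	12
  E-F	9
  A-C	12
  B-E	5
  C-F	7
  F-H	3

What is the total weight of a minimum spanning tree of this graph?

45

Kruskal: consider edges lightest-first.
C-E (2): add — endpoints in different components.
F-H (3): add — endpoints in different components.
B-E (5): add — endpoints in different components.
D-E (5): add — endpoints in different components.
C-F (7): add — endpoints in different components.
B-D (8): skip — B and D already connected.
E-F (9): skip — E and F already connected.
D-G (11): add — endpoints in different components.
A-C (12): add — endpoints in different components.
MST edges: C-E, F-H, B-E, D-E, C-F, D-G, A-C; total weight 2+3+5+5+7+11+12 = 45.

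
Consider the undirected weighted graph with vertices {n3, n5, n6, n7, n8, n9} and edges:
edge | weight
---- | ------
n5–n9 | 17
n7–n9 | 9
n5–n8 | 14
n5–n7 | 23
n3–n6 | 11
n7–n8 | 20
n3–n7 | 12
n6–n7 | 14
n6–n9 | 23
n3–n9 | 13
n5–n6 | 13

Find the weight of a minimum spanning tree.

Kruskal's algorithm — process edges by increasing weight (ties by edge label):
n7–n9 (9): add. Components now {n5} {n6} {n3} {n8} {n7,n9}
n3–n6 (11): add. Components now {n5} {n3,n6} {n8} {n7,n9}
n3–n7 (12): add. Components now {n5} {n3,n6,n7,n9} {n8}
n3–n9 (13): skip — n3 and n9 already connected.
n5–n6 (13): add. Components now {n3,n5,n6,n7,n9} {n8}
n5–n8 (14): add. Components now {n3,n5,n6,n7,n8,n9}
MST edges: n7–n9, n3–n6, n3–n7, n5–n6, n5–n8; total weight 9+11+12+13+14 = 59.

59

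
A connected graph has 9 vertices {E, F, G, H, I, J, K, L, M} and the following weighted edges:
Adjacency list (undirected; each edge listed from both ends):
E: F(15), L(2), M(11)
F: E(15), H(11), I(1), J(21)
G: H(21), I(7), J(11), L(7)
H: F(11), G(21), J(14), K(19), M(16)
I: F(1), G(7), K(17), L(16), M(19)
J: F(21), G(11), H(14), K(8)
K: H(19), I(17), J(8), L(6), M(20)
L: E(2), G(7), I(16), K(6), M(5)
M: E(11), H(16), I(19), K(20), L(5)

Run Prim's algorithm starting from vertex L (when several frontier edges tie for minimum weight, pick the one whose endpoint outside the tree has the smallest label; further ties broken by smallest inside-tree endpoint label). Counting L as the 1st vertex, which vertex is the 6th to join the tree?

I

Prim's algorithm from L:
Step 1: cheapest edge leaving the tree is E–L (2); add E.
Step 2: cheapest edge leaving the tree is L–M (5); add M.
Step 3: cheapest edge leaving the tree is K–L (6); add K.
Step 4: cheapest edge leaving the tree is G–L (7); add G.
Step 5: cheapest edge leaving the tree is G–I (7); add I.
Step 6: cheapest edge leaving the tree is F–I (1); add F.
Step 7: cheapest edge leaving the tree is J–K (8); add J.
Step 8: cheapest edge leaving the tree is F–H (11); add H.
Vertex order: L, E, M, K, G, I, F, J, H. The 6th vertex is I.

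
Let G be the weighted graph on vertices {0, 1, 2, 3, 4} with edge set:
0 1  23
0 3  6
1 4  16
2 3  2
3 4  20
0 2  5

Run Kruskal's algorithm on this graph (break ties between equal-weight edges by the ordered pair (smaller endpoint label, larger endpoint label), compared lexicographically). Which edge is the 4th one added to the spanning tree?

3-4

Sort edges by weight, then run Kruskal:
2 3 (2): add — endpoints in different components.
0 2 (5): add — endpoints in different components.
0 3 (6): skip — 0 and 3 already connected.
1 4 (16): add — endpoints in different components.
3 4 (20): add — endpoints in different components.
The 4th edge added is 3 4.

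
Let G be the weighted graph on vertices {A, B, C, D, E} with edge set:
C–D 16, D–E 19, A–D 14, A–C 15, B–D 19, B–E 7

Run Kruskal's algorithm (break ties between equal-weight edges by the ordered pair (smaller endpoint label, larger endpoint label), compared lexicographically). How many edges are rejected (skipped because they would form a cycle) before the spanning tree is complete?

1

Kruskal's algorithm — process edges by increasing weight (ties by edge label):
B–E (7): add. Components now {A} {B,E} {C} {D}
A–D (14): add. Components now {A,D} {B,E} {C}
A–C (15): add. Components now {A,C,D} {B,E}
C–D (16): skip — C and D already connected.
B–D (19): add. Components now {A,B,C,D,E}
Edges rejected before the tree was complete: 1.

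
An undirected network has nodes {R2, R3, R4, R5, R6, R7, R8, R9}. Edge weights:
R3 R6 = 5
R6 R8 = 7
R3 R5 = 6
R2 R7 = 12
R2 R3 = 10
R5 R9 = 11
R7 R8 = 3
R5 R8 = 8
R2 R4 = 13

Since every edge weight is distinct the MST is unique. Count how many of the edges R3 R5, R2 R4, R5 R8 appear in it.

2

Sort edges by weight, then run Kruskal:
R7 R8 (3): add — endpoints in different components.
R3 R6 (5): add — endpoints in different components.
R3 R5 (6): add — endpoints in different components.
R6 R8 (7): add — endpoints in different components.
R5 R8 (8): skip — R8 and R5 already connected.
R2 R3 (10): add — endpoints in different components.
R5 R9 (11): add — endpoints in different components.
R2 R7 (12): skip — R2 and R7 already connected.
R2 R4 (13): add — endpoints in different components.
MST edge set: {R7 R8, R3 R6, R3 R5, R6 R8, R2 R3, R5 R9, R2 R4}.
Of the listed edges, {R3 R5, R2 R4} are in the MST → 2.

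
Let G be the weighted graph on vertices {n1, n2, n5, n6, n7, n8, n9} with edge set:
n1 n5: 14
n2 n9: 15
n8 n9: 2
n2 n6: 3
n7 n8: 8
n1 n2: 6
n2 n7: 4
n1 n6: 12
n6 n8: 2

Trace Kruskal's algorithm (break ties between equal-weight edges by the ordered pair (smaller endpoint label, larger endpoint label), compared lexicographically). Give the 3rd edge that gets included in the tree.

Kruskal: consider edges lightest-first.
n6 n8 (2): add. Components now {n7} {n6,n8} {n2} {n5} {n1} {n9}
n8 n9 (2): add. Components now {n7} {n6,n8,n9} {n2} {n5} {n1}
n2 n6 (3): add. Components now {n7} {n2,n6,n8,n9} {n5} {n1}
n2 n7 (4): add. Components now {n2,n6,n7,n8,n9} {n5} {n1}
n1 n2 (6): add. Components now {n1,n2,n6,n7,n8,n9} {n5}
n7 n8 (8): skip — n7 and n8 already connected.
n1 n6 (12): skip — n6 and n1 already connected.
n1 n5 (14): add. Components now {n1,n2,n5,n6,n7,n8,n9}
The 3rd edge added is n2 n6.

n2-n6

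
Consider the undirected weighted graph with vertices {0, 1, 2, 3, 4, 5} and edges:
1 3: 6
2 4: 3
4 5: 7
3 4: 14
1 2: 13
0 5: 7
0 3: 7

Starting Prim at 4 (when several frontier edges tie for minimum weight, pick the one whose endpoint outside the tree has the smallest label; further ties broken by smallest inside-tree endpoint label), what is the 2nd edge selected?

Prim, starting at 4.
Step 1: cheapest edge leaving the tree is 2 4 (3); add 2.
Step 2: cheapest edge leaving the tree is 4 5 (7); add 5.
Step 3: cheapest edge leaving the tree is 0 5 (7); add 0.
Step 4: cheapest edge leaving the tree is 0 3 (7); add 3.
Step 5: cheapest edge leaving the tree is 1 3 (6); add 1.
The 2nd edge added is 4 5.

4-5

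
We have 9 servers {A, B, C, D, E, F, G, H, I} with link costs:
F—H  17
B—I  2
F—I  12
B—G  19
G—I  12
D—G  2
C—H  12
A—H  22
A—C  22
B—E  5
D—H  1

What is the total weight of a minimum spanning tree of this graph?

Prim's algorithm from D:
Step 1: frontier [D—H 1, D—G 2] → take D—H (1); add H.
Step 2: frontier [D—G 2, C—H 12, F—H 17, A—H 22] → take D—G (2); add G.
Step 3: frontier [G—I 12, B—G 19, C—H 12, F—H 17, A—H 22] → take C—H (12); add C.
Step 4: frontier [A—C 22, G—I 12, B—G 19, F—H 17, A—H 22] → take G—I (12); add I.
Step 5: frontier [A—C 22, B—G 19, F—H 17, A—H 22, B—I 2, F—I 12] → take B—I (2); add B.
Step 6: frontier [B—E 5, A—C 22, F—H 17, A—H 22, F—I 12] → take B—E (5); add E.
Step 7: frontier [A—C 22, F—H 17, A—H 22, F—I 12] → take F—I (12); add F.
Step 8: frontier [A—C 22, A—H 22] → take A—C (22); add A.
MST edges: D—H, D—G, C—H, G—I, B—I, B—E, F—I, A—C; total weight 1+2+12+12+2+5+12+22 = 68.

68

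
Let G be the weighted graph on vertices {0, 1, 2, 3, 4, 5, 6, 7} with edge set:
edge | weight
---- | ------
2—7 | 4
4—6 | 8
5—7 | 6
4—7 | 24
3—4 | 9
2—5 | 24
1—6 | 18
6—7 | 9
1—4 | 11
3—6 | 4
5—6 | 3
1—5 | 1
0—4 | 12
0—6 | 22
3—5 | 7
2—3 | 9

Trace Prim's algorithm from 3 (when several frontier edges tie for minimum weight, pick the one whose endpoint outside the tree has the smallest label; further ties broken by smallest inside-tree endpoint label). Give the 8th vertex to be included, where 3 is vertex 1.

Prim, starting at 3.
Step 1: cheapest edge leaving the tree is 3—6 (4); add 6.
Step 2: cheapest edge leaving the tree is 5—6 (3); add 5.
Step 3: cheapest edge leaving the tree is 1—5 (1); add 1.
Step 4: cheapest edge leaving the tree is 5—7 (6); add 7.
Step 5: cheapest edge leaving the tree is 2—7 (4); add 2.
Step 6: cheapest edge leaving the tree is 4—6 (8); add 4.
Step 7: cheapest edge leaving the tree is 0—4 (12); add 0.
Vertex order: 3, 6, 5, 1, 7, 2, 4, 0. The 8th vertex is 0.

0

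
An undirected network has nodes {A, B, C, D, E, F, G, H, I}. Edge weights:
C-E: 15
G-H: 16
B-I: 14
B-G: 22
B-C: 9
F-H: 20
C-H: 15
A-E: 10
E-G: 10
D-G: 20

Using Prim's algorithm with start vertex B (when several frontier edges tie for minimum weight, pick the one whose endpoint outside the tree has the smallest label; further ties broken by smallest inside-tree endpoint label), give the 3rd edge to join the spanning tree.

C-E

Grow the tree from B using Prim:
Step 1: frontier [B-C 9, B-I 14, B-G 22] → take B-C (9); add C.
Step 2: frontier [B-I 14, B-G 22, C-E 15, C-H 15] → take B-I (14); add I.
Step 3: frontier [B-G 22, C-E 15, C-H 15] → take C-E (15); add E.
Step 4: frontier [B-G 22, C-H 15, A-E 10, E-G 10] → take A-E (10); add A.
Step 5: frontier [B-G 22, C-H 15, E-G 10] → take E-G (10); add G.
Step 6: frontier [C-H 15, G-H 16, D-G 20] → take C-H (15); add H.
Step 7: frontier [D-G 20, F-H 20] → take D-G (20); add D.
Step 8: frontier [F-H 20] → take F-H (20); add F.
The 3rd edge added is C-E.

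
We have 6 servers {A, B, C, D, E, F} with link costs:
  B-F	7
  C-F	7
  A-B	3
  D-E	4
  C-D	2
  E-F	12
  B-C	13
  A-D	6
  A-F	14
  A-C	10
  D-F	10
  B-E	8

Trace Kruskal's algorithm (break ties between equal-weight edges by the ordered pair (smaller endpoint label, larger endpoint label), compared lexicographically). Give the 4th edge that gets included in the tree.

A-D

Kruskal: consider edges lightest-first.
C-D (2): add — endpoints in different components.
A-B (3): add — endpoints in different components.
D-E (4): add — endpoints in different components.
A-D (6): add — endpoints in different components.
B-F (7): add — endpoints in different components.
The 4th edge added is A-D.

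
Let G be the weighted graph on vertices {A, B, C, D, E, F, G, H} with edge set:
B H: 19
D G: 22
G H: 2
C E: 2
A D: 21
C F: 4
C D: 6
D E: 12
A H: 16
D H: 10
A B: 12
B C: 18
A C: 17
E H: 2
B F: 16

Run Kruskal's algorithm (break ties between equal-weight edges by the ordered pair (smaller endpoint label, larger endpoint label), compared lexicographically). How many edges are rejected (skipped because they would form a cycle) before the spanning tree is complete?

Sort edges by weight, then run Kruskal:
C E (2): add — endpoints in different components.
E H (2): add — endpoints in different components.
G H (2): add — endpoints in different components.
C F (4): add — endpoints in different components.
C D (6): add — endpoints in different components.
D H (10): skip — D and H already connected.
A B (12): add — endpoints in different components.
D E (12): skip — D and E already connected.
A H (16): add — endpoints in different components.
Edges rejected before the tree was complete: 2.

2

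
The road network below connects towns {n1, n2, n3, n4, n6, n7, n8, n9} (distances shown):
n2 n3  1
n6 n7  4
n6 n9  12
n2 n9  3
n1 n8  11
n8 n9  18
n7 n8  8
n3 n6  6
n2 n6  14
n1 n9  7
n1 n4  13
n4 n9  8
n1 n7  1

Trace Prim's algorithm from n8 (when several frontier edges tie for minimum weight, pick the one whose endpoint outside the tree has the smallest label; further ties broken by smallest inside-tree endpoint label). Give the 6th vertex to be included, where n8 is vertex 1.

Prim's algorithm from n8:
Step 1: frontier [n7 n8 8, n1 n8 11, n8 n9 18] → take n7 n8 (8); add n7.
Step 2: frontier [n1 n7 1, n6 n7 4, n1 n8 11, n8 n9 18] → take n1 n7 (1); add n1.
Step 3: frontier [n1 n9 7, n1 n4 13, n6 n7 4, n8 n9 18] → take n6 n7 (4); add n6.
Step 4: frontier [n1 n9 7, n1 n4 13, n3 n6 6, n6 n9 12, n2 n6 14, n8 n9 18] → take n3 n6 (6); add n3.
Step 5: frontier [n1 n9 7, n1 n4 13, n2 n3 1, n6 n9 12, n2 n6 14, n8 n9 18] → take n2 n3 (1); add n2.
Step 6: frontier [n1 n9 7, n1 n4 13, n2 n9 3, n6 n9 12, n8 n9 18] → take n2 n9 (3); add n9.
Step 7: frontier [n1 n4 13, n4 n9 8] → take n4 n9 (8); add n4.
Vertex order: n8, n7, n1, n6, n3, n2, n9, n4. The 6th vertex is n2.

n2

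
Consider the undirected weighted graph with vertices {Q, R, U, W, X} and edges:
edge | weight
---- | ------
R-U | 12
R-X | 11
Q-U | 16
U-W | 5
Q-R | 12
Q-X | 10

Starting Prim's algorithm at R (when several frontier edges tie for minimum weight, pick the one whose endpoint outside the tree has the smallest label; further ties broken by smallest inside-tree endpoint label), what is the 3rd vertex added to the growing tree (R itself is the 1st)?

Q

Prim's algorithm from R:
Step 1: cheapest edge leaving the tree is R-X (11); add X.
Step 2: cheapest edge leaving the tree is Q-X (10); add Q.
Step 3: cheapest edge leaving the tree is R-U (12); add U.
Step 4: cheapest edge leaving the tree is U-W (5); add W.
Vertex order: R, X, Q, U, W. The 3rd vertex is Q.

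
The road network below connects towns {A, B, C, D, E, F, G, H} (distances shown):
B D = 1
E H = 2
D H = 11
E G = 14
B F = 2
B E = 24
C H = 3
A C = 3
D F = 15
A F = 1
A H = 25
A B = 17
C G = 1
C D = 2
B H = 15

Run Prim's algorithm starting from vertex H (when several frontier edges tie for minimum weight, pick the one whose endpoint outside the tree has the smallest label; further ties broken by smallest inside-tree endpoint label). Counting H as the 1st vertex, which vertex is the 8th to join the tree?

Grow the tree from H using Prim:
Step 1: cheapest edge leaving the tree is E H (2); add E.
Step 2: cheapest edge leaving the tree is C H (3); add C.
Step 3: cheapest edge leaving the tree is C G (1); add G.
Step 4: cheapest edge leaving the tree is C D (2); add D.
Step 5: cheapest edge leaving the tree is B D (1); add B.
Step 6: cheapest edge leaving the tree is B F (2); add F.
Step 7: cheapest edge leaving the tree is A F (1); add A.
Vertex order: H, E, C, G, D, B, F, A. The 8th vertex is A.

A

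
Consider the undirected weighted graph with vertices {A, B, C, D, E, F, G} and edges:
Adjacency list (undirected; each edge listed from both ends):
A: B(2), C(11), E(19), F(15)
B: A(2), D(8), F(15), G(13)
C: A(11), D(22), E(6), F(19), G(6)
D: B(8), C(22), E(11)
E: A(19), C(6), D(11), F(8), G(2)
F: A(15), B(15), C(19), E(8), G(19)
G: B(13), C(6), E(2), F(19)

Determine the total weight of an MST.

Kruskal: consider edges lightest-first.
A–B (2): add — endpoints in different components.
E–G (2): add — endpoints in different components.
C–E (6): add — endpoints in different components.
C–G (6): skip — C and G already connected.
B–D (8): add — endpoints in different components.
E–F (8): add — endpoints in different components.
A–C (11): add — endpoints in different components.
MST edges: A–B, E–G, C–E, B–D, E–F, A–C; total weight 2+2+6+8+8+11 = 37.

37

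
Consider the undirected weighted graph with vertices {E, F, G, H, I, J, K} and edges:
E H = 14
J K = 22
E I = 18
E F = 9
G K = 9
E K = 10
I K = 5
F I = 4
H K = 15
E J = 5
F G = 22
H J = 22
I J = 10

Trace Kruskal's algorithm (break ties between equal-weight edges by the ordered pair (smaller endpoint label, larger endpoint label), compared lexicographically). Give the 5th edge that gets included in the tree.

Kruskal's algorithm — process edges by increasing weight (ties by edge label):
F I (4): add — endpoints in different components.
E J (5): add — endpoints in different components.
I K (5): add — endpoints in different components.
E F (9): add — endpoints in different components.
G K (9): add — endpoints in different components.
E K (10): skip — E and K already connected.
I J (10): skip — I and J already connected.
E H (14): add — endpoints in different components.
The 5th edge added is G K.

G-K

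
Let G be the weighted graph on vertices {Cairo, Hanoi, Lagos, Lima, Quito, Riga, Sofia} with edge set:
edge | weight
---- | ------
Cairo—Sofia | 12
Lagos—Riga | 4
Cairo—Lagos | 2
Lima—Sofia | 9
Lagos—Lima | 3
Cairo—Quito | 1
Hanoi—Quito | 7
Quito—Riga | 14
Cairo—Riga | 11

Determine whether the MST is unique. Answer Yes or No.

Kruskal: consider edges lightest-first.
Cairo—Quito (1): add. Components now {Hanoi} {Cairo,Quito} {Riga} {Sofia} {Lima} {Lagos}
Cairo—Lagos (2): add. Components now {Hanoi} {Cairo,Lagos,Quito} {Riga} {Sofia} {Lima}
Lagos—Lima (3): add. Components now {Hanoi} {Cairo,Lagos,Lima,Quito} {Riga} {Sofia}
Lagos—Riga (4): add. Components now {Hanoi} {Cairo,Lagos,Lima,Quito,Riga} {Sofia}
Hanoi—Quito (7): add. Components now {Cairo,Hanoi,Lagos,Lima,Quito,Riga} {Sofia}
Lima—Sofia (9): add. Components now {Cairo,Hanoi,Lagos,Lima,Quito,Riga,Sofia}
Every non-tree edge has weight strictly greater than the heaviest edge on the tree path between its endpoints, so the MST is unique.

Yes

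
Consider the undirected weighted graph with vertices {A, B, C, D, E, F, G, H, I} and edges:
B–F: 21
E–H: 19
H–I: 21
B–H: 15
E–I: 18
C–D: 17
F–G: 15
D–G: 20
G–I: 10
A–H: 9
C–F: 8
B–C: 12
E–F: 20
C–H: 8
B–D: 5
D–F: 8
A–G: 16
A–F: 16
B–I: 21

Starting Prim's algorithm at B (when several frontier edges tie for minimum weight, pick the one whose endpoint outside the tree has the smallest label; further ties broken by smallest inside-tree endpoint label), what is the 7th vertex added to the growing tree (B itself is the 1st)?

Prim's algorithm from B:
Step 1: cheapest edge leaving the tree is B–D (5); add D.
Step 2: cheapest edge leaving the tree is D–F (8); add F.
Step 3: cheapest edge leaving the tree is C–F (8); add C.
Step 4: cheapest edge leaving the tree is C–H (8); add H.
Step 5: cheapest edge leaving the tree is A–H (9); add A.
Step 6: cheapest edge leaving the tree is F–G (15); add G.
Step 7: cheapest edge leaving the tree is G–I (10); add I.
Step 8: cheapest edge leaving the tree is E–I (18); add E.
Vertex order: B, D, F, C, H, A, G, I, E. The 7th vertex is G.

G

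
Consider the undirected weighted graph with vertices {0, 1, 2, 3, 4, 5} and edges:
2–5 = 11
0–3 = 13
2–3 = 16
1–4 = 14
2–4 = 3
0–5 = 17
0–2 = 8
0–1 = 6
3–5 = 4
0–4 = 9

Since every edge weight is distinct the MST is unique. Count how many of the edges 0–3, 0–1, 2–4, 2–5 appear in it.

3

Kruskal's algorithm — process edges by increasing weight (ties by edge label):
2–4 (3): add. Components now {0} {1} {2,4} {3} {5}
3–5 (4): add. Components now {0} {1} {2,4} {3,5}
0–1 (6): add. Components now {0,1} {2,4} {3,5}
0–2 (8): add. Components now {0,1,2,4} {3,5}
0–4 (9): skip — 0 and 4 already connected.
2–5 (11): add. Components now {0,1,2,3,4,5}
MST edge set: {2–4, 3–5, 0–1, 0–2, 2–5}.
Of the listed edges, {0–1, 2–4, 2–5} are in the MST → 3.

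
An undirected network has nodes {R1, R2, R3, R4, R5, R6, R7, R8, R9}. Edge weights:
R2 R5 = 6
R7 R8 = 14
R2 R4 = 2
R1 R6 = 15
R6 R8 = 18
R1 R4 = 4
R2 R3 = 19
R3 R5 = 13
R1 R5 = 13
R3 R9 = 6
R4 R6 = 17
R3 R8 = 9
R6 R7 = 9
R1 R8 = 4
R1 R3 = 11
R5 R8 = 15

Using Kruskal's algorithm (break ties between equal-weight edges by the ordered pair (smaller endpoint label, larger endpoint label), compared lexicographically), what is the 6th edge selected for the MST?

R3-R8

Sort edges by weight, then run Kruskal:
R2 R4 (2): add — endpoints in different components.
R1 R4 (4): add — endpoints in different components.
R1 R8 (4): add — endpoints in different components.
R2 R5 (6): add — endpoints in different components.
R3 R9 (6): add — endpoints in different components.
R3 R8 (9): add — endpoints in different components.
R6 R7 (9): add — endpoints in different components.
R1 R3 (11): skip — R1 and R3 already connected.
R1 R5 (13): skip — R1 and R5 already connected.
R3 R5 (13): skip — R5 and R3 already connected.
R7 R8 (14): add — endpoints in different components.
The 6th edge added is R3 R8.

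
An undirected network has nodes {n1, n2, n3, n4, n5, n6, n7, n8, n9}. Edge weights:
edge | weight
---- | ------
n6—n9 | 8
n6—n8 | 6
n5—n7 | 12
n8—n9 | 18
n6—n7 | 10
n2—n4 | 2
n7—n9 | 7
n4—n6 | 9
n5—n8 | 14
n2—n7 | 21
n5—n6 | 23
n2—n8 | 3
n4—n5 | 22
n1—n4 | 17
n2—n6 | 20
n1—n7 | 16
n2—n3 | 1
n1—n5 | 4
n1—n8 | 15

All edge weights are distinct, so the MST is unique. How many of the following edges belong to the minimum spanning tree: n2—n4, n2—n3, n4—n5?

Sort edges by weight, then run Kruskal:
n2—n3 (1): add — endpoints in different components.
n2—n4 (2): add — endpoints in different components.
n2—n8 (3): add — endpoints in different components.
n1—n5 (4): add — endpoints in different components.
n6—n8 (6): add — endpoints in different components.
n7—n9 (7): add — endpoints in different components.
n6—n9 (8): add — endpoints in different components.
n4—n6 (9): skip — n4 and n6 already connected.
n6—n7 (10): skip — n7 and n6 already connected.
n5—n7 (12): add — endpoints in different components.
MST edge set: {n2—n3, n2—n4, n2—n8, n1—n5, n6—n8, n7—n9, n6—n9, n5—n7}.
Of the listed edges, {n2—n4, n2—n3} are in the MST → 2.

2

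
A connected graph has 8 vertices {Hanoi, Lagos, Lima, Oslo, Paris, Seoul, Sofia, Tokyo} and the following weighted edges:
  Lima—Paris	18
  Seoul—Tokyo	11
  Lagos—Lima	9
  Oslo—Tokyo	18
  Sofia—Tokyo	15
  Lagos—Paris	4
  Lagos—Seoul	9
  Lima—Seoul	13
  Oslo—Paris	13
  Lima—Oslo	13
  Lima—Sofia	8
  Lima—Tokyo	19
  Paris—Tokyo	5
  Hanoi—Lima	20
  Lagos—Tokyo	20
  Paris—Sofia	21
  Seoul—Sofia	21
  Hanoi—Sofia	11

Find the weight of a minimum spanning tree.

Prim, starting at Oslo.
Step 1: cheapest edge leaving the tree is Lima—Oslo (13); add Lima.
Step 2: cheapest edge leaving the tree is Lima—Sofia (8); add Sofia.
Step 3: cheapest edge leaving the tree is Lagos—Lima (9); add Lagos.
Step 4: cheapest edge leaving the tree is Lagos—Paris (4); add Paris.
Step 5: cheapest edge leaving the tree is Paris—Tokyo (5); add Tokyo.
Step 6: cheapest edge leaving the tree is Lagos—Seoul (9); add Seoul.
Step 7: cheapest edge leaving the tree is Hanoi—Sofia (11); add Hanoi.
MST edges: Lima—Oslo, Lima—Sofia, Lagos—Lima, Lagos—Paris, Paris—Tokyo, Lagos—Seoul, Hanoi—Sofia; total weight 13+8+9+4+5+9+11 = 59.

59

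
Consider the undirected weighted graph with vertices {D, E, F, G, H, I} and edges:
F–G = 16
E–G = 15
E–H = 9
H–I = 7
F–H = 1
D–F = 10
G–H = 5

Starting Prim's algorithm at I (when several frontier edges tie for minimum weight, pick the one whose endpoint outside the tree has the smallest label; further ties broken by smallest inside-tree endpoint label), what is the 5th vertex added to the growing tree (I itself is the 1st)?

Prim, starting at I.
Step 1: cheapest edge leaving the tree is H–I (7); add H.
Step 2: cheapest edge leaving the tree is F–H (1); add F.
Step 3: cheapest edge leaving the tree is G–H (5); add G.
Step 4: cheapest edge leaving the tree is E–H (9); add E.
Step 5: cheapest edge leaving the tree is D–F (10); add D.
Vertex order: I, H, F, G, E, D. The 5th vertex is E.

E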